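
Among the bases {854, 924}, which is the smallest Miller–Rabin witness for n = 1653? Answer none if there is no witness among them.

924

n − 1 = 1652 = 2^2 · 413, so s = 2 and d = 413.
Base 854: x_0 = 854^413 mod 1653 = 1652. x_0 = 1652 ≡ −1, so 854 is not a witness.
Base 924: x_0 = 924^413 mod 1653 = 1509. x_0 is neither 1 nor 1652, so continue squaring. x_1 = 1509^2 mod 1653 = 900. Reached i = s−1 = 1 without hitting −1: 924 is a Miller–Rabin witness and 1653 is composite.
The smallest witness among the given bases is 924.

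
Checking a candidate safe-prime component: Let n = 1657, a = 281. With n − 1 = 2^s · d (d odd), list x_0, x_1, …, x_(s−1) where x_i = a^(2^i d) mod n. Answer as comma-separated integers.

1, 1, 1

n − 1 = 1656 = 2^3 · 207, so s = 3 and d = 207.
x_0 = 281^207 mod 1657 = 1.
x_1 = 1^2 mod 1657 = 1.
x_2 = 1^2 mod 1657 = 1.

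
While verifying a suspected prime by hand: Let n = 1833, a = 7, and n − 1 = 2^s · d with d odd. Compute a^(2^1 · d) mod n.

400

n − 1 = 1832 = 2^3 · 229, so s = 3 and d = 229.
x_0 = 7^229 mod 1833 = 826.
x_1 = 826^2 mod 1833 = 400.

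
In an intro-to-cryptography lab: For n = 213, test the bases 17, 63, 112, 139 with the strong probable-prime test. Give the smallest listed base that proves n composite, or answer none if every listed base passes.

17

n − 1 = 212 = 2^2 · 53, so s = 2 and d = 53.
Base 17: x_0 = 17^53 mod 213 = 14. x_0 is neither 1 nor 212, so continue squaring. x_1 = 14^2 mod 213 = 196. Reached i = s−1 = 1 without hitting −1: 17 is a Miller–Rabin witness and 213 is composite.
Base 63: x_0 = 63^53 mod 213 = 189. x_0 is neither 1 nor 212, so continue squaring. x_1 = 189^2 mod 213 = 150. Reached i = s−1 = 1 without hitting −1: 63 is a Miller–Rabin witness and 213 is composite.
Base 112: x_0 = 112^53 mod 213 = 181. x_0 is neither 1 nor 212, so continue squaring. x_1 = 181^2 mod 213 = 172. Reached i = s−1 = 1 without hitting −1: 112 is a Miller–Rabin witness and 213 is composite.
Base 139: x_0 = 139^53 mod 213 = 28. x_0 is neither 1 nor 212, so continue squaring. x_1 = 28^2 mod 213 = 145. Reached i = s−1 = 1 without hitting −1: 139 is a Miller–Rabin witness and 213 is composite.
The smallest witness among the given bases is 17.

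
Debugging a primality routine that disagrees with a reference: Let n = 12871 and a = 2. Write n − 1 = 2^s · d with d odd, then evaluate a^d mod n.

n − 1 = 12870 = 2^1 · 6435, so s = 1 and d = 6435.
2^6435 mod 12871 = 7636.

7636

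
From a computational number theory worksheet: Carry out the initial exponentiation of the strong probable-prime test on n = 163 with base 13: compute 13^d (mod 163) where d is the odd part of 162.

n − 1 = 162 = 2^1 · 81, so s = 1 and d = 81.
Repeated squaring mod 163: 13^1 ≡ 13, 13^2 ≡ 6, 13^4 ≡ 36, 13^8 ≡ 155, 13^16 ≡ 64, 13^32 ≡ 21, 13^64 ≡ 115.
81 = 64 + 16 + 1, so 13^81 ≡ 115·64·13 ≡ 162 (mod 163).

162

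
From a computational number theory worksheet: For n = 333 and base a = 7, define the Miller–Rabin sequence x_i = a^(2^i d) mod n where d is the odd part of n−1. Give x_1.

n − 1 = 332 = 2^2 · 83, so s = 2 and d = 83.
x_0 = 7^83 mod 333 = 49.
x_1 = 49^2 mod 333 = 70.

70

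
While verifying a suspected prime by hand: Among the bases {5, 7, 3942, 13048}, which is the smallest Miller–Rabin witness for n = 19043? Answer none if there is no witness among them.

5

n − 1 = 19042 = 2^1 · 9521, so s = 1 and d = 9521.
Base 5: x_0 = 5^9521 mod 19043 = 7951. x_0 ∉ {1, 19042} and s = 1, so 5 is a Miller–Rabin witness and 19043 is composite.
Base 7: x_0 = 7^9521 mod 19043 = 8638. x_0 ∉ {1, 19042} and s = 1, so 7 is a Miller–Rabin witness and 19043 is composite.
Base 3942: x_0 = 3942^9521 mod 19043 = 18601. x_0 ∉ {1, 19042} and s = 1, so 3942 is a Miller–Rabin witness and 19043 is composite.
Base 13048: x_0 = 13048^9521 mod 19043 = 8116. x_0 ∉ {1, 19042} and s = 1, so 13048 is a Miller–Rabin witness and 19043 is composite.
The smallest witness among the given bases is 5.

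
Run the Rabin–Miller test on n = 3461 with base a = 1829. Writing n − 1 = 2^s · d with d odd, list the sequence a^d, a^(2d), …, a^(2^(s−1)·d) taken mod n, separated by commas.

n − 1 = 3460 = 2^2 · 865, so s = 2 and d = 865.
x_0 = 1829^865 mod 3461 = 1453.
x_1 = 1453^2 mod 3461 = 3460.

1453, 3460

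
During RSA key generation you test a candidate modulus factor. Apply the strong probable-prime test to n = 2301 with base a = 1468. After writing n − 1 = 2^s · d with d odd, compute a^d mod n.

922

n − 1 = 2300 = 2^2 · 575, so s = 2 and d = 575.
1468^575 mod 2301 = 922.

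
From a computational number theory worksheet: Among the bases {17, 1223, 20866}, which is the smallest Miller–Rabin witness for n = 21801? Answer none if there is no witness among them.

17

n − 1 = 21800 = 2^3 · 2725, so s = 3 and d = 2725.
Base 17: x_0 = 17^2725 mod 21801 = 1304. x_0 is neither 1 nor 21800, so continue squaring. x_1 = 1304^2 mod 21801 = 21739. x_2 = 21739^2 mod 21801 = 3844. Reached i = s−1 = 2 without hitting −1: 17 is a Miller–Rabin witness and 21801 is composite.
Base 1223: x_0 = 1223^2725 mod 21801 = 13664. x_0 is neither 1 nor 21800, so continue squaring. x_1 = 13664^2 mod 21801 = 1132. x_2 = 1132^2 mod 21801 = 16966. Reached i = s−1 = 2 without hitting −1: 1223 is a Miller–Rabin witness and 21801 is composite.
Base 20866: x_0 = 20866^2725 mod 21801 = 7216. x_0 is neither 1 nor 21800, so continue squaring. x_1 = 7216^2 mod 21801 = 9868. x_2 = 9868^2 mod 21801 = 14158. Reached i = s−1 = 2 without hitting −1: 20866 is a Miller–Rabin witness and 21801 is composite.
The smallest witness among the given bases is 17.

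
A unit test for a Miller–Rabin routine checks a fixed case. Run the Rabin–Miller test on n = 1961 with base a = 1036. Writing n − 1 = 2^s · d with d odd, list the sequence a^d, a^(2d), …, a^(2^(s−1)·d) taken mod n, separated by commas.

1628, 1073, 222

n − 1 = 1960 = 2^3 · 245, so s = 3 and d = 245.
x_0 = 1036^245 mod 1961 = 1628.
x_1 = 1628^2 mod 1961 = 1073.
x_2 = 1073^2 mod 1961 = 222.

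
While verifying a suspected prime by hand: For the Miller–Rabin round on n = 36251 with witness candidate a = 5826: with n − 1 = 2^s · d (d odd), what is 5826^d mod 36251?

n − 1 = 36250 = 2^1 · 18125, so s = 1 and d = 18125.
5826^18125 mod 36251 = 1.

1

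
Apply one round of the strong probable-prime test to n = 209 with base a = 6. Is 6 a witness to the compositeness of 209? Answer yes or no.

n − 1 = 208 = 2^4 · 13, so s = 4 and d = 13.
x_0 = 6^13 mod 209 = 194.
x_0 is neither 1 nor 208, so continue squaring.
x_1 = 194^2 mod 209 = 16.
x_2 = 16^2 mod 209 = 47.
x_3 = 47^2 mod 209 = 119.
Reached i = s−1 = 3 without hitting −1: 6 is a Miller–Rabin witness and 209 is composite.

yes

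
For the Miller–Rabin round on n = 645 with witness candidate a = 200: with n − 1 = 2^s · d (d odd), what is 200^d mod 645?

n − 1 = 644 = 2^2 · 161, so s = 2 and d = 161.
200^161 mod 645 = 80.

80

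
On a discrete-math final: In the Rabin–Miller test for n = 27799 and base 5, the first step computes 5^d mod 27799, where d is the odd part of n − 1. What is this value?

1

n − 1 = 27798 = 2^1 · 13899, so s = 1 and d = 13899.
By repeated squaring, 5^13899 ≡ 1 (mod 27799).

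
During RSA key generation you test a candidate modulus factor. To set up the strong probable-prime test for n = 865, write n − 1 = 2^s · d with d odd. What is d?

Halving: 864 → 432 → 216 → 108 → 54 → 27; 27 is odd.
So 864 = 2^5 · 27.

27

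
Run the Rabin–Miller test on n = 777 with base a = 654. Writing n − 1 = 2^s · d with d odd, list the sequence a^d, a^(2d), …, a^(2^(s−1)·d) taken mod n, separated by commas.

213, 303, 123

n − 1 = 776 = 2^3 · 97, so s = 3 and d = 97.
x_0 = 654^97 mod 777 = 213.
x_1 = 213^2 mod 777 = 303.
x_2 = 303^2 mod 777 = 123.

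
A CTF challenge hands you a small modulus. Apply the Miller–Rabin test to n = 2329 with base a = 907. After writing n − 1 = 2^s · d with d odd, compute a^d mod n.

1593

n − 1 = 2328 = 2^3 · 291, so s = 3 and d = 291.
907^291 mod 2329 = 1593.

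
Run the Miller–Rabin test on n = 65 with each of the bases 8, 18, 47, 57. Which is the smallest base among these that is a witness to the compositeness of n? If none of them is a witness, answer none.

none

n − 1 = 64 = 2^6 · 1, so s = 6 and d = 1.
Base 8: x_0 = 8^1 mod 65 = 8. x_0 is neither 1 nor 64, so continue squaring. x_1 = 8^2 mod 65 = 64. x_1 ≡ −1, so 8 is not a witness.
Base 18: x_0 = 18^1 mod 65 = 18. x_0 is neither 1 nor 64, so continue squaring. x_1 = 18^2 mod 65 = 64. x_1 ≡ −1, so 18 is not a witness.
Base 47: x_0 = 47^1 mod 65 = 47. x_0 is neither 1 nor 64, so continue squaring. x_1 = 47^2 mod 65 = 64. x_1 ≡ −1, so 47 is not a witness.
Base 57: x_0 = 57^1 mod 65 = 57. x_0 is neither 1 nor 64, so continue squaring. x_1 = 57^2 mod 65 = 64. x_1 ≡ −1, so 57 is not a witness.
No listed base is a witness for 65.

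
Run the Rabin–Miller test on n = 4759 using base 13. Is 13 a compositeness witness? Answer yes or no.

n − 1 = 4758 = 2^1 · 2379, so s = 1 and d = 2379.
Repeated squaring mod 4759: 13^1 ≡ 13, 13^2 ≡ 169, 13^4 ≡ 7, 13^8 ≡ 49, 13^16 ≡ 2401, 13^32 ≡ 1652, 13^64 ≡ 2197, 13^128 ≡ 1183, 13^256 ≡ 343, 13^512 ≡ 3433, 13^1024 ≡ 2205, 13^2048 ≡ 3086.
2379 = 2048 + 256 + 64 + 8 + 2 + 1, so 13^2379 ≡ 3086·343·2197·49·169·13 ≡ 1 (mod 4759).
x_0 = 13^2379 mod 4759 = 1.
x_0 = 1, so 13 is not a witness.

no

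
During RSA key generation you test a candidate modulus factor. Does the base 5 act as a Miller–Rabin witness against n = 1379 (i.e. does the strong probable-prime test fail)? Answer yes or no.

n − 1 = 1378 = 2^1 · 689, so s = 1 and d = 689.
By repeated squaring, 5^689 ≡ 269 (mod 1379).
x_0 = 5^689 mod 1379 = 269.
x_0 ∉ {1, 1378} and s = 1, so 5 is a Miller–Rabin witness and 1379 is composite.

yes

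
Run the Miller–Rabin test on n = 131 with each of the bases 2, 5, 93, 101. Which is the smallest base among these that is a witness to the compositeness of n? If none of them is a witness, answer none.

n − 1 = 130 = 2^1 · 65, so s = 1 and d = 65.
Base 2: x_0 = 2^65 mod 131 = 130. x_0 = 130 ≡ −1, so 2 is not a witness.
Base 5: x_0 = 5^65 mod 131 = 1. x_0 = 1, so 5 is not a witness.
Base 93: x_0 = 93^65 mod 131 = 130. x_0 = 130 ≡ −1, so 93 is not a witness.
Base 101: x_0 = 101^65 mod 131 = 1. x_0 = 1, so 101 is not a witness.
No listed base is a witness for 131.

none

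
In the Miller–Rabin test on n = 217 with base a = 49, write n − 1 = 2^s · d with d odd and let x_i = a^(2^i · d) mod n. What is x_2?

n − 1 = 216 = 2^3 · 27, so s = 3 and d = 27.
Repeated squaring mod 217: 49^1 ≡ 49, 49^2 ≡ 14, 49^4 ≡ 196, 49^8 ≡ 7, 49^16 ≡ 49.
27 = 16 + 8 + 2 + 1, so 49^27 ≡ 49·7·14·49 ≡ 70 (mod 217).
x_0 = 70.
x_1 = 70^2 mod 217 = 126.
x_2 = 126^2 mod 217 = 35.

35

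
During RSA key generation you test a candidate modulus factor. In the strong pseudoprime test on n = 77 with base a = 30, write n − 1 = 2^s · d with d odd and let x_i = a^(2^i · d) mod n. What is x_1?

n − 1 = 76 = 2^2 · 19, so s = 2 and d = 19.
x_0 = 30^19 mod 77 = 51.
x_1 = 51^2 mod 77 = 60.

60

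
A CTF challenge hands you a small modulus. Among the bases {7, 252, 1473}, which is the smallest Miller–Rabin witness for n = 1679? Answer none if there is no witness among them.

7

n − 1 = 1678 = 2^1 · 839, so s = 1 and d = 839.
Base 7: x_0 = 7^839 mod 1679 = 21. x_0 ∉ {1, 1678} and s = 1, so 7 is a Miller–Rabin witness and 1679 is composite.
Base 252: x_0 = 252^839 mod 1679 = 597. x_0 ∉ {1, 1678} and s = 1, so 252 is a Miller–Rabin witness and 1679 is composite.
Base 1473: x_0 = 1473^839 mod 1679 = 944. x_0 ∉ {1, 1678} and s = 1, so 1473 is a Miller–Rabin witness and 1679 is composite.
The smallest witness among the given bases is 7.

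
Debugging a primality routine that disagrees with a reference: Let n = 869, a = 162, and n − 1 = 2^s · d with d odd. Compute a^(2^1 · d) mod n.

708

n − 1 = 868 = 2^2 · 217, so s = 2 and d = 217.
x_0 = 162^217 mod 869 = 585.
x_1 = 585^2 mod 869 = 708.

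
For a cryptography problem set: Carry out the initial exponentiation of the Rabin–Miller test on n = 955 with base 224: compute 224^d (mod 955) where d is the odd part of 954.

n − 1 = 954 = 2^1 · 477, so s = 1 and d = 477.
224^477 mod 955 = 439.

439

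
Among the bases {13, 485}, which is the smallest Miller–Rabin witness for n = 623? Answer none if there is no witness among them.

13

n − 1 = 622 = 2^1 · 311, so s = 1 and d = 311.
Base 13: x_0 = 13^311 mod 623 = 384. x_0 ∉ {1, 622} and s = 1, so 13 is a Miller–Rabin witness and 623 is composite.
Base 485: x_0 = 485^311 mod 623 = 543. x_0 ∉ {1, 622} and s = 1, so 485 is a Miller–Rabin witness and 623 is composite.
The smallest witness among the given bases is 13.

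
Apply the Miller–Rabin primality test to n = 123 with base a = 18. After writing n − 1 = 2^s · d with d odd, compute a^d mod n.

n − 1 = 122 = 2^1 · 61, so s = 1 and d = 61.
18^61 mod 123 = 18.

18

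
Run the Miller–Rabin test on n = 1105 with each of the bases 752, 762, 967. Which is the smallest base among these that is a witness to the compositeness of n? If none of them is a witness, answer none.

762

n − 1 = 1104 = 2^4 · 69, so s = 4 and d = 69.
Base 752: x_0 = 752^69 mod 1105 = 242. x_0 is neither 1 nor 1104, so continue squaring. x_1 = 242^2 mod 1105 = 1104. x_1 ≡ −1, so 752 is not a witness.
Base 762: x_0 = 762^69 mod 1105 = 437. x_0 is neither 1 nor 1104, so continue squaring. x_1 = 437^2 mod 1105 = 909. x_2 = 909^2 mod 1105 = 846. x_3 = 846^2 mod 1105 = 781. Reached i = s−1 = 3 without hitting −1: 762 is a Miller–Rabin witness and 1105 is composite.
Base 967: x_0 = 967^69 mod 1105 = 512. x_0 is neither 1 nor 1104, so continue squaring. x_1 = 512^2 mod 1105 = 259. x_2 = 259^2 mod 1105 = 781. x_3 = 781^2 mod 1105 = 1. x_3 = 1 but x_2 ≠ ±1, a nontrivial square root of 1 — 967 is a witness and 1105 is composite.
The smallest witness among the given bases is 762.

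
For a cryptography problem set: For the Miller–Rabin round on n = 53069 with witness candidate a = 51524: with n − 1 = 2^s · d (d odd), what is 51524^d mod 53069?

53068

n − 1 = 53068 = 2^2 · 13267, so s = 2 and d = 13267.
51524^13267 mod 53069 = 53068.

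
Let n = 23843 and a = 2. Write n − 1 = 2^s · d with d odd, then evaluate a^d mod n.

6652

n − 1 = 23842 = 2^1 · 11921, so s = 1 and d = 11921.
By repeated squaring, 2^11921 ≡ 6652 (mod 23843).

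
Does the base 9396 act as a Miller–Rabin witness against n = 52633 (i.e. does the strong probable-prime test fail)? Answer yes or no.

n − 1 = 52632 = 2^3 · 6579, so s = 3 and d = 6579.
By repeated squaring, 9396^6579 ≡ 51913 (mod 52633).
x_0 = 9396^6579 mod 52633 = 51913.
x_0 is neither 1 nor 52632, so continue squaring.
x_1 = 51913^2 mod 52633 = 44703.
x_2 = 44703^2 mod 52633 = 41098.
Reached i = s−1 = 2 without hitting −1: 9396 is a Miller–Rabin witness and 52633 is composite.

yes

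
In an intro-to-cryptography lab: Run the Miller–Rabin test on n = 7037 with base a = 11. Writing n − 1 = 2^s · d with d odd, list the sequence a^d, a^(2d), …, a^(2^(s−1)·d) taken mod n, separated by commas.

n − 1 = 7036 = 2^2 · 1759, so s = 2 and d = 1759.
x_0 = 11^1759 mod 7037 = 6749.
x_1 = 6749^2 mod 7037 = 5537.

6749, 5537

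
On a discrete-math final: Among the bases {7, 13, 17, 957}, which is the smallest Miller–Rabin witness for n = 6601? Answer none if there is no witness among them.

n − 1 = 6600 = 2^3 · 825, so s = 3 and d = 825.
Base 7: x_0 = 7^825 mod 6601 = 413. x_0 is neither 1 nor 6600, so continue squaring. x_1 = 413^2 mod 6601 = 5544. x_2 = 5544^2 mod 6601 = 1680. Reached i = s−1 = 2 without hitting −1: 7 is a Miller–Rabin witness and 6601 is composite.
Base 13: x_0 = 13^825 mod 6601 = 3037. x_0 is neither 1 nor 6600, so continue squaring. x_1 = 3037^2 mod 6601 = 1772. x_2 = 1772^2 mod 6601 = 4509. Reached i = s−1 = 2 without hitting −1: 13 is a Miller–Rabin witness and 6601 is composite.
Base 17: x_0 = 17^825 mod 6601 = 5795. x_0 is neither 1 nor 6600, so continue squaring. x_1 = 5795^2 mod 6601 = 2738. x_2 = 2738^2 mod 6601 = 4509. Reached i = s−1 = 2 without hitting −1: 17 is a Miller–Rabin witness and 6601 is composite.
Base 957: x_0 = 957^825 mod 6601 = 5795. x_0 is neither 1 nor 6600, so continue squaring. x_1 = 5795^2 mod 6601 = 2738. x_2 = 2738^2 mod 6601 = 4509. Reached i = s−1 = 2 without hitting −1: 957 is a Miller–Rabin witness and 6601 is composite.
The smallest witness among the given bases is 7.

7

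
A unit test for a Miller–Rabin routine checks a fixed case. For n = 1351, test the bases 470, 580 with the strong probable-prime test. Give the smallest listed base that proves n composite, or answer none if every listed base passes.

n − 1 = 1350 = 2^1 · 675, so s = 1 and d = 675.
Base 470: x_0 = 470^675 mod 1351 = 1. x_0 = 1, so 470 is not a witness.
Base 580: x_0 = 580^675 mod 1351 = 580. x_0 ∉ {1, 1350} and s = 1, so 580 is a Miller–Rabin witness and 1351 is composite.
The smallest witness among the given bases is 580.

580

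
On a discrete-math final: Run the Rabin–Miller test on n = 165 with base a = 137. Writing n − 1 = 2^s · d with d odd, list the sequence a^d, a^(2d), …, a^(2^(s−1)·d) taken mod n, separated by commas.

n − 1 = 164 = 2^2 · 41, so s = 2 and d = 41.
x_0 = 137^41 mod 165 = 137.
x_1 = 137^2 mod 165 = 124.

137, 124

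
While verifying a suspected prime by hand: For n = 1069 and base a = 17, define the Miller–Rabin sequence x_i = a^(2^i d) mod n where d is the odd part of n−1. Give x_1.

n − 1 = 1068 = 2^2 · 267, so s = 2 and d = 267.
x_0 = 17^267 mod 1069 = 1.
x_1 = 1^2 mod 1069 = 1.

1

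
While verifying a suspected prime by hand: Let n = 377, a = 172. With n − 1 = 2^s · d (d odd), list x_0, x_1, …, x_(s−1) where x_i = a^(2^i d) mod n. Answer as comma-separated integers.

61, 328, 139

n − 1 = 376 = 2^3 · 47, so s = 3 and d = 47.
x_0 = 172^47 mod 377 = 61.
x_1 = 61^2 mod 377 = 328.
x_2 = 328^2 mod 377 = 139.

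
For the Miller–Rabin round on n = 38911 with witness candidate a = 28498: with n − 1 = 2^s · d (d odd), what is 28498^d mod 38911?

n − 1 = 38910 = 2^1 · 19455, so s = 1 and d = 19455.
Repeated squaring mod 38911: 28498^1 ≡ 28498, 28498^2 ≡ 24523, 28498^4 ≡ 8024, 28498^8 ≡ 25782, 28498^16 ≡ 33822, 28498^32 ≡ 22106, 28498^64 ≡ 30898, 28498^128 ≡ 5019, 28498^256 ≡ 14944, 28498^512 ≡ 12907, 28498^1024 ≡ 12658, 28498^2048 ≡ 28377, 28498^4096 ≡ 29895, 28498^8192 ≡ 3177, 28498^16384 ≡ 15380.
19455 = 16384 + 2048 + 512 + 256 + 128 + 64 + 32 + 16 + 8 + 4 + 2 + 1, so 28498^19455 ≡ 15380·28377·12907·14944·5019·30898·22106·33822·25782·8024·24523·28498 ≡ 22394 (mod 38911).

22394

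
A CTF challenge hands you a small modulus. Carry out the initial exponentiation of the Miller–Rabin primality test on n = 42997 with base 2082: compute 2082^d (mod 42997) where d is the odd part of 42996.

n − 1 = 42996 = 2^2 · 10749, so s = 2 and d = 10749.
2082^10749 mod 42997 = 37108.

37108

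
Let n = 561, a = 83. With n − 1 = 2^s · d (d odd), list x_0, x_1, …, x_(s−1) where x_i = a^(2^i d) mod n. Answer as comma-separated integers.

230, 166, 67, 1

n − 1 = 560 = 2^4 · 35, so s = 4 and d = 35.
x_0 = 83^35 mod 561 = 230.
x_1 = 230^2 mod 561 = 166.
x_2 = 166^2 mod 561 = 67.
x_3 = 67^2 mod 561 = 1.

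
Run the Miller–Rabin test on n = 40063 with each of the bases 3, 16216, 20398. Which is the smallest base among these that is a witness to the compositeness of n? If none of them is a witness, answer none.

n − 1 = 40062 = 2^1 · 20031, so s = 1 and d = 20031.
Base 3: x_0 = 3^20031 mod 40063 = 40062. x_0 = 40062 ≡ −1, so 3 is not a witness.
Base 16216: x_0 = 16216^20031 mod 40063 = 1. x_0 = 1, so 16216 is not a witness.
Base 20398: x_0 = 20398^20031 mod 40063 = 40062. x_0 = 40062 ≡ −1, so 20398 is not a witness.
No listed base is a witness for 40063.

none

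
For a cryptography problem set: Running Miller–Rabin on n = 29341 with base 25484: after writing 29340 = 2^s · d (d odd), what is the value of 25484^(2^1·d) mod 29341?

n − 1 = 29340 = 2^2 · 7335, so s = 2 and d = 7335.
x_0 = 25484^7335 mod 29341 = 25011.
x_1 = 25011^2 mod 29341 = 1.

1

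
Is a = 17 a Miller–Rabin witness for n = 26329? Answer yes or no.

yes

n − 1 = 26328 = 2^3 · 3291, so s = 3 and d = 3291.
x_0 = 17^3291 mod 26329 = 409.
x_0 is neither 1 nor 26328, so continue squaring.
x_1 = 409^2 mod 26329 = 9307.
x_2 = 9307^2 mod 26329 = 24168.
Reached i = s−1 = 2 without hitting −1: 17 is a Miller–Rabin witness and 26329 is composite.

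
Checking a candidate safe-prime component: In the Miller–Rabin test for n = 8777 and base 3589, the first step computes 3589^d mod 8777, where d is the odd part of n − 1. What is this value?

n − 1 = 8776 = 2^3 · 1097, so s = 3 and d = 1097.
3589^1097 mod 8777 = 767.

767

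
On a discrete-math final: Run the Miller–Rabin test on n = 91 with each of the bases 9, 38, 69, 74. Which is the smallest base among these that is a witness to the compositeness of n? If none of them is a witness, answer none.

none

n − 1 = 90 = 2^1 · 45, so s = 1 and d = 45.
Base 9: x_0 = 9^45 mod 91 = 1. x_0 = 1, so 9 is not a witness.
Base 38: x_0 = 38^45 mod 91 = 90. x_0 = 90 ≡ −1, so 38 is not a witness.
Base 69: x_0 = 69^45 mod 91 = 90. x_0 = 90 ≡ −1, so 69 is not a witness.
Base 74: x_0 = 74^45 mod 91 = 1. x_0 = 1, so 74 is not a witness.
No listed base is a witness for 91.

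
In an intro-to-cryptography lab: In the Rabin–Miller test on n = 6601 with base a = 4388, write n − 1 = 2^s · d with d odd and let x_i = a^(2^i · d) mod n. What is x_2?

n − 1 = 6600 = 2^3 · 825, so s = 3 and d = 825.
x_0 = 4388^825 mod 6601 = 944.
x_1 = 944^2 mod 6601 = 1.
x_2 = 1^2 mod 6601 = 1.

1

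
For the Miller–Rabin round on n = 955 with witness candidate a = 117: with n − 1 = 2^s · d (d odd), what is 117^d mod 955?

n − 1 = 954 = 2^1 · 477, so s = 1 and d = 477.
117^477 mod 955 = 892.

892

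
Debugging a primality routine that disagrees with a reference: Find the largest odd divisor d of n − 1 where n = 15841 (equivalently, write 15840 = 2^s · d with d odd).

495

Halving: 15840 → 7920 → 3960 → 1980 → 990 → 495; 495 is odd.
So 15840 = 2^5 · 495.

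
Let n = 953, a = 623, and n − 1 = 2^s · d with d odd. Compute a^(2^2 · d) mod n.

952

n − 1 = 952 = 2^3 · 119, so s = 3 and d = 119.
x_0 = 623^119 mod 953 = 797.
x_1 = 797^2 mod 953 = 511.
x_2 = 511^2 mod 953 = 952.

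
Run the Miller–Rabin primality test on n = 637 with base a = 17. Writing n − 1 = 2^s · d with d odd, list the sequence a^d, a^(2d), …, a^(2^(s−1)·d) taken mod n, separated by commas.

n − 1 = 636 = 2^2 · 159, so s = 2 and d = 159.
x_0 = 17^159 mod 637 = 545.
x_1 = 545^2 mod 637 = 183.

545, 183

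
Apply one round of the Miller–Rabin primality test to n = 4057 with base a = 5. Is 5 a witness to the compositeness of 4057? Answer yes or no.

no

n − 1 = 4056 = 2^3 · 507, so s = 3 and d = 507.
x_0 = 5^507 mod 4057 = 3742.
x_0 is neither 1 nor 4056, so continue squaring.
x_1 = 3742^2 mod 4057 = 1857.
x_2 = 1857^2 mod 4057 = 4056.
x_2 ≡ −1, so 5 is not a witness.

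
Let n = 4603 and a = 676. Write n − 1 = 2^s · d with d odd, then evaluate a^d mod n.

n − 1 = 4602 = 2^1 · 2301, so s = 1 and d = 2301.
Repeated squaring mod 4603: 676^1 ≡ 676, 676^2 ≡ 1279, 676^4 ≡ 1776, 676^8 ≡ 1121, 676^16 ≡ 22, 676^32 ≡ 484, 676^64 ≡ 4106, 676^128 ≡ 3050, 676^256 ≡ 4440, 676^512 ≡ 3554, 676^1024 ≡ 284, 676^2048 ≡ 2405.
2301 = 2048 + 128 + 64 + 32 + 16 + 8 + 4 + 1, so 676^2301 ≡ 2405·3050·4106·484·22·1121·1776·676 ≡ 1 (mod 4603).

1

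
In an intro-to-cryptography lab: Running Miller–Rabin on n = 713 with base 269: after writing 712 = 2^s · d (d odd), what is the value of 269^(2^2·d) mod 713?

515

n − 1 = 712 = 2^3 · 89, so s = 3 and d = 89.
x_0 = 269^89 mod 713 = 499.
x_1 = 499^2 mod 713 = 164.
x_2 = 164^2 mod 713 = 515.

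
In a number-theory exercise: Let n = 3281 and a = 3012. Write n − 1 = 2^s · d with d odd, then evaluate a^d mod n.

2001

n − 1 = 3280 = 2^4 · 205, so s = 4 and d = 205.
3012^205 mod 3281 = 2001.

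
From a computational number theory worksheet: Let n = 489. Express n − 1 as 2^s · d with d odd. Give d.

Halving: 488 → 244 → 122 → 61; 61 is odd.
So 488 = 2^3 · 61.

61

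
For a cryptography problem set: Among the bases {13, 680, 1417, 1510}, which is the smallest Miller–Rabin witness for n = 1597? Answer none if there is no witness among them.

none

n − 1 = 1596 = 2^2 · 399, so s = 2 and d = 399.
Base 13: x_0 = 13^399 mod 1597 = 987. x_0 is neither 1 nor 1596, so continue squaring. x_1 = 987^2 mod 1597 = 1596. x_1 ≡ −1, so 13 is not a witness.
Base 680: x_0 = 680^399 mod 1597 = 1596. x_0 = 1596 ≡ −1, so 680 is not a witness.
Base 1417: x_0 = 1417^399 mod 1597 = 987. x_0 is neither 1 nor 1596, so continue squaring. x_1 = 987^2 mod 1597 = 1596. x_1 ≡ −1, so 1417 is not a witness.
Base 1510: x_0 = 1510^399 mod 1597 = 610. x_0 is neither 1 nor 1596, so continue squaring. x_1 = 610^2 mod 1597 = 1596. x_1 ≡ −1, so 1510 is not a witness.
No listed base is a witness for 1597.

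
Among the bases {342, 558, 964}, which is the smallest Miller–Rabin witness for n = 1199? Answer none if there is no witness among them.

342

n − 1 = 1198 = 2^1 · 599, so s = 1 and d = 599.
Base 342: x_0 = 342^599 mod 1199 = 408. x_0 ∉ {1, 1198} and s = 1, so 342 is a Miller–Rabin witness and 1199 is composite.
Base 558: x_0 = 558^599 mod 1199 = 942. x_0 ∉ {1, 1198} and s = 1, so 558 is a Miller–Rabin witness and 1199 is composite.
Base 964: x_0 = 964^599 mod 1199 = 459. x_0 ∉ {1, 1198} and s = 1, so 964 is a Miller–Rabin witness and 1199 is composite.
The smallest witness among the given bases is 342.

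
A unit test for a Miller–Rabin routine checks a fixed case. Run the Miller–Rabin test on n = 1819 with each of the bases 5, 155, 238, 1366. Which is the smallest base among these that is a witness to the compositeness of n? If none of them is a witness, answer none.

5

n − 1 = 1818 = 2^1 · 909, so s = 1 and d = 909.
Base 5: x_0 = 5^909 mod 1819 = 139. x_0 ∉ {1, 1818} and s = 1, so 5 is a Miller–Rabin witness and 1819 is composite.
Base 155: x_0 = 155^909 mod 1819 = 1307. x_0 ∉ {1, 1818} and s = 1, so 155 is a Miller–Rabin witness and 1819 is composite.
Base 238: x_0 = 238^909 mod 1819 = 323. x_0 ∉ {1, 1818} and s = 1, so 238 is a Miller–Rabin witness and 1819 is composite.
Base 1366: x_0 = 1366^909 mod 1819 = 367. x_0 ∉ {1, 1818} and s = 1, so 1366 is a Miller–Rabin witness and 1819 is composite.
The smallest witness among the given bases is 5.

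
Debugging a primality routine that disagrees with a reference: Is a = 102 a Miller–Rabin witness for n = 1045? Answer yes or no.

yes

n − 1 = 1044 = 2^2 · 261, so s = 2 and d = 261.
x_0 = 102^261 mod 1045 = 267.
x_0 is neither 1 nor 1044, so continue squaring.
x_1 = 267^2 mod 1045 = 229.
Reached i = s−1 = 1 without hitting −1: 102 is a Miller–Rabin witness and 1045 is composite.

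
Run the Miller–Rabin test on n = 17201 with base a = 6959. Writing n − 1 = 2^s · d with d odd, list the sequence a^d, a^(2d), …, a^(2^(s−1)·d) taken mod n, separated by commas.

n − 1 = 17200 = 2^4 · 1075, so s = 4 and d = 1075.
x_0 = 6959^1075 mod 17201 = 8950.
x_1 = 8950^2 mod 17201 = 14644.
x_2 = 14644^2 mod 17201 = 1869.
x_3 = 1869^2 mod 17201 = 1358.

8950, 14644, 1869, 1358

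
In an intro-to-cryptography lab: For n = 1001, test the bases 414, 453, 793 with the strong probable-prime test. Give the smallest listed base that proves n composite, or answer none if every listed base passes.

414

n − 1 = 1000 = 2^3 · 125, so s = 3 and d = 125.
Base 414: x_0 = 414^125 mod 1001 = 813. x_0 is neither 1 nor 1000, so continue squaring. x_1 = 813^2 mod 1001 = 309. x_2 = 309^2 mod 1001 = 386. Reached i = s−1 = 2 without hitting −1: 414 is a Miller–Rabin witness and 1001 is composite.
Base 453: x_0 = 453^125 mod 1001 = 241. x_0 is neither 1 nor 1000, so continue squaring. x_1 = 241^2 mod 1001 = 23. x_2 = 23^2 mod 1001 = 529. Reached i = s−1 = 2 without hitting −1: 453 is a Miller–Rabin witness and 1001 is composite.
Base 793: x_0 = 793^125 mod 1001 = 221. x_0 is neither 1 nor 1000, so continue squaring. x_1 = 221^2 mod 1001 = 793. x_2 = 793^2 mod 1001 = 221. Reached i = s−1 = 2 without hitting −1: 793 is a Miller–Rabin witness and 1001 is composite.
The smallest witness among the given bases is 414.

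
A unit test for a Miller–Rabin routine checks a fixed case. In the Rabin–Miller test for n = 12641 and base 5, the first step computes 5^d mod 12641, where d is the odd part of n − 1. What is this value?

2696

n − 1 = 12640 = 2^5 · 395, so s = 5 and d = 395.
5^395 mod 12641 = 2696.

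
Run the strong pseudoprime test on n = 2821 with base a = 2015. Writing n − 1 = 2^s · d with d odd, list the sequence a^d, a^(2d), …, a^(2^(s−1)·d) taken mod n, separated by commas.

2015, 806

n − 1 = 2820 = 2^2 · 705, so s = 2 and d = 705.
x_0 = 2015^705 mod 2821 = 2015.
x_1 = 2015^2 mod 2821 = 806.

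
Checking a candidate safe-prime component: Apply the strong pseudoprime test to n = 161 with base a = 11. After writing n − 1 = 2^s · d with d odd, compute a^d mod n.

n − 1 = 160 = 2^5 · 5, so s = 5 and d = 5.
11^5 mod 161 = 51.

51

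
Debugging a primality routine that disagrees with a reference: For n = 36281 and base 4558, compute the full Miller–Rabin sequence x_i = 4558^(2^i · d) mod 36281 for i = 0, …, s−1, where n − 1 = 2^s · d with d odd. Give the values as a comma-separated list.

n − 1 = 36280 = 2^3 · 4535, so s = 3 and d = 4535.
x_0 = 4558^4535 mod 36281 = 17536.
x_1 = 17536^2 mod 36281 = 29821.
x_2 = 29821^2 mod 36281 = 8450.

17536, 29821, 8450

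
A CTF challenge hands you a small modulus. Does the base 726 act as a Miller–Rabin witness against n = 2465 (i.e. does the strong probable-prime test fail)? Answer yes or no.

yes

n − 1 = 2464 = 2^5 · 77, so s = 5 and d = 77.
x_0 = 726^77 mod 2465 = 1306.
x_0 is neither 1 nor 2464, so continue squaring.
x_1 = 1306^2 mod 2465 = 2321.
x_2 = 2321^2 mod 2465 = 1016.
x_3 = 1016^2 mod 2465 = 1886.
x_4 = 1886^2 mod 2465 = 1.
x_4 = 1 but x_3 ≠ ±1, a nontrivial square root of 1 — 726 is a witness and 2465 is composite.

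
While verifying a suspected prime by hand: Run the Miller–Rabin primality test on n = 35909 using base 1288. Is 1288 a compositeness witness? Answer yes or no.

yes

n − 1 = 35908 = 2^2 · 8977, so s = 2 and d = 8977.
x_0 = 1288^8977 mod 35909 = 31171.
x_0 is neither 1 nor 35908, so continue squaring.
x_1 = 31171^2 mod 35909 = 5519.
Reached i = s−1 = 1 without hitting −1: 1288 is a Miller–Rabin witness and 35909 is composite.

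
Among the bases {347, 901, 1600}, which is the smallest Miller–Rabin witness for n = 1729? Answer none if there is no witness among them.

none

n − 1 = 1728 = 2^6 · 27, so s = 6 and d = 27.
Base 347: x_0 = 347^27 mod 1729 = 1. x_0 = 1, so 347 is not a witness.
Base 901: x_0 = 901^27 mod 1729 = 1728. x_0 = 1728 ≡ −1, so 901 is not a witness.
Base 1600: x_0 = 1600^27 mod 1729 = 1. x_0 = 1, so 1600 is not a witness.
No listed base is a witness for 1729.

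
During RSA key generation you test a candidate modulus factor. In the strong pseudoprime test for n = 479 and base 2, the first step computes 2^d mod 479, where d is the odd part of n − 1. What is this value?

1

n − 1 = 478 = 2^1 · 239, so s = 1 and d = 239.
2^239 mod 479 = 1.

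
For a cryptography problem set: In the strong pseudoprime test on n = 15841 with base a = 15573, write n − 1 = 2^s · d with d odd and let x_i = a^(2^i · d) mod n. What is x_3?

1

n − 1 = 15840 = 2^5 · 495, so s = 5 and d = 495.
x_0 = 15573^495 mod 15841 = 12802.
x_1 = 12802^2 mod 15841 = 218.
x_2 = 218^2 mod 15841 = 1.
x_3 = 1^2 mod 15841 = 1.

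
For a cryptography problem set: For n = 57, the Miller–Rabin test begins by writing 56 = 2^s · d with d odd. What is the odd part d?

Halving: 56 → 28 → 14 → 7; 7 is odd.
So 56 = 2^3 · 7.

7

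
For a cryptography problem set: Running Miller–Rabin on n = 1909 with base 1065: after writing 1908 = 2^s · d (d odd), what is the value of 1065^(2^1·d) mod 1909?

n − 1 = 1908 = 2^2 · 477, so s = 2 and d = 477.
x_0 = 1065^477 mod 1909 = 727.
x_1 = 727^2 mod 1909 = 1645.

1645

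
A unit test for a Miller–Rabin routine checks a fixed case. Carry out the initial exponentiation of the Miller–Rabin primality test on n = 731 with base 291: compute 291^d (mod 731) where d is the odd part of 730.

542

n − 1 = 730 = 2^1 · 365, so s = 1 and d = 365.
Repeated squaring mod 731: 291^1 ≡ 291, 291^2 ≡ 616, 291^4 ≡ 67, 291^8 ≡ 103, 291^16 ≡ 375, 291^32 ≡ 273, 291^64 ≡ 698, 291^128 ≡ 358, 291^256 ≡ 239.
365 = 256 + 64 + 32 + 8 + 4 + 1, so 291^365 ≡ 239·698·273·103·67·291 ≡ 542 (mod 731).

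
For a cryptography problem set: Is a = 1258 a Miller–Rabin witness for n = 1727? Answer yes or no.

n − 1 = 1726 = 2^1 · 863, so s = 1 and d = 863.
By repeated squaring, 1258^863 ≡ 1538 (mod 1727).
x_0 = 1258^863 mod 1727 = 1538.
x_0 ∉ {1, 1726} and s = 1, so 1258 is a Miller–Rabin witness and 1727 is composite.

yes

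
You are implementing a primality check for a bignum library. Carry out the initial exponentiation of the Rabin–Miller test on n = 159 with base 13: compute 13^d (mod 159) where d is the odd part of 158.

n − 1 = 158 = 2^1 · 79, so s = 1 and d = 79.
13^79 mod 159 = 13.

13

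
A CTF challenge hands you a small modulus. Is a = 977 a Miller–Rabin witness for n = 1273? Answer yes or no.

n − 1 = 1272 = 2^3 · 159, so s = 3 and d = 159.
x_0 = 977^159 mod 1273 = 531.
x_0 is neither 1 nor 1272, so continue squaring.
x_1 = 531^2 mod 1273 = 628.
x_2 = 628^2 mod 1273 = 1027.
Reached i = s−1 = 2 without hitting −1: 977 is a Miller–Rabin witness and 1273 is composite.

yes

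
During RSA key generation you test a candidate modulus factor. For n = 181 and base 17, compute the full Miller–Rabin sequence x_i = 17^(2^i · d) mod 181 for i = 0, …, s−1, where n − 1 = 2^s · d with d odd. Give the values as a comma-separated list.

n − 1 = 180 = 2^2 · 45, so s = 2 and d = 45.
x_0 = 17^45 mod 181 = 19.
x_1 = 19^2 mod 181 = 180.

19, 180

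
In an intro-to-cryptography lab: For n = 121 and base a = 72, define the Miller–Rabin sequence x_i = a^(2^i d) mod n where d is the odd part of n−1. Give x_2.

n − 1 = 120 = 2^3 · 15, so s = 3 and d = 15.
x_0 = 72^15 mod 121 = 54.
x_1 = 54^2 mod 121 = 12.
x_2 = 12^2 mod 121 = 23.

23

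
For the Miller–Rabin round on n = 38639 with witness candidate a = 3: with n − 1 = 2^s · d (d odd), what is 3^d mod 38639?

1

n − 1 = 38638 = 2^1 · 19319, so s = 1 and d = 19319.
3^19319 mod 38639 = 1.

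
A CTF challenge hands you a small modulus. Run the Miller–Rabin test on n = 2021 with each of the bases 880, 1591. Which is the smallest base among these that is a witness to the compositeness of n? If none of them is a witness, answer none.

880

n − 1 = 2020 = 2^2 · 505, so s = 2 and d = 505.
Base 880: x_0 = 880^505 mod 2021 = 1052. x_0 is neither 1 nor 2020, so continue squaring. x_1 = 1052^2 mod 2021 = 1217. Reached i = s−1 = 1 without hitting −1: 880 is a Miller–Rabin witness and 2021 is composite.
Base 1591: x_0 = 1591^505 mod 2021 = 1806. x_0 is neither 1 nor 2020, so continue squaring. x_1 = 1806^2 mod 2021 = 1763. Reached i = s−1 = 1 without hitting −1: 1591 is a Miller–Rabin witness and 2021 is composite.
The smallest witness among the given bases is 880.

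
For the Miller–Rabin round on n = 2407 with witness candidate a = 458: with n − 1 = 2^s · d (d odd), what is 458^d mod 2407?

n − 1 = 2406 = 2^1 · 1203, so s = 1 and d = 1203.
458^1203 mod 2407 = 1300.

1300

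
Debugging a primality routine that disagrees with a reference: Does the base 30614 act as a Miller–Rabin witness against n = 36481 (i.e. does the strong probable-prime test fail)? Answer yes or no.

n − 1 = 36480 = 2^7 · 285, so s = 7 and d = 285.
x_0 = 30614^285 mod 36481 = 1.
x_0 = 1, so 30614 is not a witness.

no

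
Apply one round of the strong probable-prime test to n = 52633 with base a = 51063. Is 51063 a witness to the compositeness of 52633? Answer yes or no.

no

n − 1 = 52632 = 2^3 · 6579, so s = 3 and d = 6579.
x_0 = 51063^6579 mod 52633 = 52632.
x_0 = 52632 ≡ −1, so 51063 is not a witness.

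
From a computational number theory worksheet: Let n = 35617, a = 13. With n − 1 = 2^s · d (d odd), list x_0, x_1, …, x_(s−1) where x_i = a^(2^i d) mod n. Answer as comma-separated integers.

9531, 16611, 422, 35616, 1

n − 1 = 35616 = 2^5 · 1113, so s = 5 and d = 1113.
x_0 = 13^1113 mod 35617 = 9531.
x_1 = 9531^2 mod 35617 = 16611.
x_2 = 16611^2 mod 35617 = 422.
x_3 = 422^2 mod 35617 = 35616.
x_4 = 35616^2 mod 35617 = 1.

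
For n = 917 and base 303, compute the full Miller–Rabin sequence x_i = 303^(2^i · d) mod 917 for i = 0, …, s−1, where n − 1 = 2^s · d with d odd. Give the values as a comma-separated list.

436, 277

n − 1 = 916 = 2^2 · 229, so s = 2 and d = 229.
x_0 = 303^229 mod 917 = 436.
x_1 = 436^2 mod 917 = 277.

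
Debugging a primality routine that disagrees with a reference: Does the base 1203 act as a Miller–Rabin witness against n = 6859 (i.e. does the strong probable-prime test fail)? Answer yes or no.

yes

n − 1 = 6858 = 2^1 · 3429, so s = 1 and d = 3429.
x_0 = 1203^3429 mod 6859 = 6328.
x_0 ∉ {1, 6858} and s = 1, so 1203 is a Miller–Rabin witness and 6859 is composite.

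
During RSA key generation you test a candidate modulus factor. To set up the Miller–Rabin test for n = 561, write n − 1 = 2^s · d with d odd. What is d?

Halving: 560 → 280 → 140 → 70 → 35; 35 is odd.
So 560 = 2^4 · 35.

35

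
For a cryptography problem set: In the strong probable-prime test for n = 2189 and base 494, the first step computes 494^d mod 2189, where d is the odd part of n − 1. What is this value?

2001

n − 1 = 2188 = 2^2 · 547, so s = 2 and d = 547.
494^547 mod 2189 = 2001.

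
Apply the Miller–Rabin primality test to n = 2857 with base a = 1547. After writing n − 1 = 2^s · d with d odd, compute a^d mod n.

2856

n − 1 = 2856 = 2^3 · 357, so s = 3 and d = 357.
By repeated squaring, 1547^357 ≡ 2856 (mod 2857).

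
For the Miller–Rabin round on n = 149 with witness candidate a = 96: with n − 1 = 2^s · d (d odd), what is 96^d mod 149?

1

n − 1 = 148 = 2^2 · 37, so s = 2 and d = 37.
Repeated squaring mod 149: 96^1 ≡ 96, 96^2 ≡ 127, 96^4 ≡ 37, 96^8 ≡ 28, 96^16 ≡ 39, 96^32 ≡ 31.
37 = 32 + 4 + 1, so 96^37 ≡ 31·37·96 ≡ 1 (mod 149).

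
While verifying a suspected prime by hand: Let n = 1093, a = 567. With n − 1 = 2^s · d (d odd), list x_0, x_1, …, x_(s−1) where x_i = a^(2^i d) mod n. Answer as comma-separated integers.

n − 1 = 1092 = 2^2 · 273, so s = 2 and d = 273.
x_0 = 567^273 mod 1093 = 1.
x_1 = 1^2 mod 1093 = 1.

1, 1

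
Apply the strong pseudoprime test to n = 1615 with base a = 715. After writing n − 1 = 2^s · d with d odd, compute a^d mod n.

1310

n − 1 = 1614 = 2^1 · 807, so s = 1 and d = 807.
By repeated squaring, 715^807 ≡ 1310 (mod 1615).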